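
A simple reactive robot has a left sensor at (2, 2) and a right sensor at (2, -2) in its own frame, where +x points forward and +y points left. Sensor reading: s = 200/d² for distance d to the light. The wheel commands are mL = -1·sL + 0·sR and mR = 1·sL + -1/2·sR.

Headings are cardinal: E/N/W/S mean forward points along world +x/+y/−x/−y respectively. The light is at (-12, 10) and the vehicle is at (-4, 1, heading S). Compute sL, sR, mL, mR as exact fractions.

left sensor world pos  = (-2, -1); dL² = 221
right sensor world pos = (-6, -1); dR² = 157
sL = 200/221 = 200/221
sR = 200/157 = 200/157
mL = -1·sL + 0·sR = -200/221
mR = 1·sL + -1/2·sR = 9300/34697

200/221 200/157 -200/221 9300/34697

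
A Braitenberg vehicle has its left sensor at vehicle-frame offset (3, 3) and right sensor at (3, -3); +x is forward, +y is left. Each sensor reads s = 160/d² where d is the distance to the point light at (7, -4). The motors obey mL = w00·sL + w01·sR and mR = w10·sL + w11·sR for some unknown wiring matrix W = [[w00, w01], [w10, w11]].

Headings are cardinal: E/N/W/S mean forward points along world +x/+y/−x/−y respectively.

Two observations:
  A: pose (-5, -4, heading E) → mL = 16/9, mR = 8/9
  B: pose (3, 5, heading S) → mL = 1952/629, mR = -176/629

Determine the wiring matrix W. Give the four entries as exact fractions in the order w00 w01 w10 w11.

obs A: pose=(-5,-4,E) → sL=16/9, sR=16/9, mL=16/9, mR=8/9
obs B: pose=(3,5,S) → sL=160/37, sR=32/17, mL=1952/629, mR=-176/629
sensor matrix S = [[16/9, 16/9], [160/37, 32/17]]; det S = -8192/1887
solve [mL_A; mL_B] = S·[w00; w01] and [mR_A; mR_B] = S·[w10; w11]:
  w00 = 1/2, w01 = 1/2, w10 = -1/2, w11 = 1

1/2 1/2 -1/2 1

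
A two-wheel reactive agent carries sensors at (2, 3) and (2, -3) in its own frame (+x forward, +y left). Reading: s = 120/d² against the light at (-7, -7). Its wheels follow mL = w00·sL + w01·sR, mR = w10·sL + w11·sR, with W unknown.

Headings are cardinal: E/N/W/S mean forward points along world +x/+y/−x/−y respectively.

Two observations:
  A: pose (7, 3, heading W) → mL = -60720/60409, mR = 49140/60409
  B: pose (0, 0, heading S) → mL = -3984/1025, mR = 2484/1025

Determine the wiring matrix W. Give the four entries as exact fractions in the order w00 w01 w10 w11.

obs A: pose=(7,3,W) → sL=120/193, sR=120/313, mL=-60720/60409, mR=49140/60409
obs B: pose=(0,0,S) → sL=24/25, sR=120/41, mL=-3984/1025, mR=2484/1025
sensor matrix S = [[120/193, 120/313], [24/25, 120/41]]; det S = 17978112/12383845
solve [mL_A; mL_B] = S·[w00; w01] and [mR_A; mR_B] = S·[w10; w11]:
  w00 = -1, w01 = -1, w10 = 1, w11 = 1/2

-1 -1 1 1/2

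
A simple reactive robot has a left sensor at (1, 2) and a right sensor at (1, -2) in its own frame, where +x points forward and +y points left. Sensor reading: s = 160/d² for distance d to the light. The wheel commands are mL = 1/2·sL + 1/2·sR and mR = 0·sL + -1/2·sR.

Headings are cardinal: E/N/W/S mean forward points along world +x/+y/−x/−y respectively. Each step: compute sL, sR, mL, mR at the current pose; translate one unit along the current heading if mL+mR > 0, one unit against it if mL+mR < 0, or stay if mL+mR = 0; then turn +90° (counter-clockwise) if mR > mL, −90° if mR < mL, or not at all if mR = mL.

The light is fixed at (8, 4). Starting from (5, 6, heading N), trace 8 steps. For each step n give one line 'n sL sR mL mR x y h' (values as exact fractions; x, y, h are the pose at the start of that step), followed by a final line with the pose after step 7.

0 80/17 16 176/17 -8 5 6 N
1 160/29 32 544/29 -16 5 7 E
2 40 8 24 -4 6 7 S
3 160/9 32/5 544/45 -16/5 6 6 W
4 80/17 16 176/17 -8 5 6 N
5 160/29 32 544/29 -16 5 7 E
6 40 8 24 -4 6 7 S
7 160/9 32/5 544/45 -16/5 6 6 W
final 5 6 N

n=0: pose=(5,6,N); sL=80/17, sR=16; mL=176/17, mR=-8; mL+mR=40/17 → advance +1; mR−mL=-312/17 → turn -1·90°
n=1: pose=(5,7,E); sL=160/29, sR=32; mL=544/29, mR=-16; mL+mR=80/29 → advance +1; mR−mL=-1008/29 → turn -1·90°
n=2: pose=(6,7,S); sL=40, sR=8; mL=24, mR=-4; mL+mR=20 → advance +1; mR−mL=-28 → turn -1·90°
n=3: pose=(6,6,W); sL=160/9, sR=32/5; mL=544/45, mR=-16/5; mL+mR=80/9 → advance +1; mR−mL=-688/45 → turn -1·90°
n=4: pose=(5,6,N); sL=80/17, sR=16; mL=176/17, mR=-8; mL+mR=40/17 → advance +1; mR−mL=-312/17 → turn -1·90°
n=5: pose=(5,7,E); sL=160/29, sR=32; mL=544/29, mR=-16; mL+mR=80/29 → advance +1; mR−mL=-1008/29 → turn -1·90°
n=6: pose=(6,7,S); sL=40, sR=8; mL=24, mR=-4; mL+mR=20 → advance +1; mR−mL=-28 → turn -1·90°
n=7: pose=(6,6,W); sL=160/9, sR=32/5; mL=544/45, mR=-16/5; mL+mR=80/9 → advance +1; mR−mL=-688/45 → turn -1·90°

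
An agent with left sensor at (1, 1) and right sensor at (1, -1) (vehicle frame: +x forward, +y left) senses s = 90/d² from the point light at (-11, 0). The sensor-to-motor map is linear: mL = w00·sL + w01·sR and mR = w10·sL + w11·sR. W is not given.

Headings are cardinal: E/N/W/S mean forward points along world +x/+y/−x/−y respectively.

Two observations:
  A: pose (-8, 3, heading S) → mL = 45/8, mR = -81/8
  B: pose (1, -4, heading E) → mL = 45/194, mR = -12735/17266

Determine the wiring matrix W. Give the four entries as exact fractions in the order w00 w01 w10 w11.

0 1/2 -1 -1/2

obs A: pose=(-8,3,S) → sL=9/2, sR=45/4, mL=45/8, mR=-81/8
obs B: pose=(1,-4,E) → sL=45/89, sR=45/97, mL=45/194, mR=-12735/17266
sensor matrix S = [[9/2, 45/4], [45/89, 45/97]]; det S = -124335/34532
solve [mL_A; mL_B] = S·[w00; w01] and [mR_A; mR_B] = S·[w10; w11]:
  w00 = 0, w01 = 1/2, w10 = -1, w11 = -1/2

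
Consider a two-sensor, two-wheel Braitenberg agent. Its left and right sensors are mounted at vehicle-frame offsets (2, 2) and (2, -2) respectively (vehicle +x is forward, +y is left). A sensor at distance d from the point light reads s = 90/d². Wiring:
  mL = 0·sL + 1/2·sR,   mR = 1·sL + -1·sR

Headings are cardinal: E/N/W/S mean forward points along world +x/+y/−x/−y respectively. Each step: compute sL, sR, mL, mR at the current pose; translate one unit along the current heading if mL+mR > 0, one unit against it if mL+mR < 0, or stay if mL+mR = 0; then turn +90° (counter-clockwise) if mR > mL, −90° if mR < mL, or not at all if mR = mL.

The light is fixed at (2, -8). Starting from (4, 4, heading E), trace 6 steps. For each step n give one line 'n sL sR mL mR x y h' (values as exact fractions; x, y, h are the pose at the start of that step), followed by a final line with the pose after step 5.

0 45/106 45/58 45/116 -540/1537 4 4 E
1 18/25 90/101 45/101 -432/2525 5 4 S
2 45/41 9/17 9/34 396/697 5 3 W
3 90/97 10/9 5/9 -160/873 4 3 S
4 45/32 5/8 5/16 25/32 4 2 W
5 90/73 18/13 9/13 -144/949 3 2 S
final 3 1 W

n=0: pose=(4,4,E); sL=45/106, sR=45/58; mL=45/116, mR=-540/1537; mL+mR=225/6148 → advance +1; mR−mL=-4545/6148 → turn -1·90°
n=1: pose=(5,4,S); sL=18/25, sR=90/101; mL=45/101, mR=-432/2525; mL+mR=693/2525 → advance +1; mR−mL=-1557/2525 → turn -1·90°
n=2: pose=(5,3,W); sL=45/41, sR=9/17; mL=9/34, mR=396/697; mL+mR=1161/1394 → advance +1; mR−mL=423/1394 → turn +1·90°
n=3: pose=(4,3,S); sL=90/97, sR=10/9; mL=5/9, mR=-160/873; mL+mR=325/873 → advance +1; mR−mL=-215/291 → turn -1·90°
n=4: pose=(4,2,W); sL=45/32, sR=5/8; mL=5/16, mR=25/32; mL+mR=35/32 → advance +1; mR−mL=15/32 → turn +1·90°
n=5: pose=(3,2,S); sL=90/73, sR=18/13; mL=9/13, mR=-144/949; mL+mR=513/949 → advance +1; mR−mL=-801/949 → turn -1·90°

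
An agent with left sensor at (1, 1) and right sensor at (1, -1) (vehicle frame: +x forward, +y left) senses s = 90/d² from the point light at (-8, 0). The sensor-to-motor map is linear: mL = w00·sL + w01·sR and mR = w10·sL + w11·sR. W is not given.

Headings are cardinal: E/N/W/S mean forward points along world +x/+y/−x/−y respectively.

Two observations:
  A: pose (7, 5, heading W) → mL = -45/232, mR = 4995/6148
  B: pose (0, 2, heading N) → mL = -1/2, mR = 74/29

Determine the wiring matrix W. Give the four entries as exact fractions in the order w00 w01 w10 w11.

obs A: pose=(7,5,W) → sL=45/106, sR=45/116, mL=-45/232, mR=4995/6148
obs B: pose=(0,2,N) → sL=45/29, sR=1, mL=-1/2, mR=74/29
sensor matrix S = [[45/106, 45/116], [45/29, 1]]; det S = -31635/178292
solve [mL_A; mL_B] = S·[w00; w01] and [mR_A; mR_B] = S·[w10; w11]:
  w00 = 0, w01 = -1/2, w10 = 1, w11 = 1

0 -1/2 1 1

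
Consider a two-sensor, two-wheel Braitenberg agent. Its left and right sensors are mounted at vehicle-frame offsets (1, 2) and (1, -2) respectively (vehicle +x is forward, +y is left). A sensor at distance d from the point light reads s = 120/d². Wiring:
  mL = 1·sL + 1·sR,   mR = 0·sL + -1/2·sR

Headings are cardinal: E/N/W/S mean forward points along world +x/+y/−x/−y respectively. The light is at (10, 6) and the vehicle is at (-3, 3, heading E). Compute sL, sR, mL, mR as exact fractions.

24/29 120/169 7536/4901 -60/169

left sensor world pos  = (-2, 5); dL² = 145
right sensor world pos = (-2, 1); dR² = 169
sL = 120/145 = 24/29
sR = 120/169 = 120/169
mL = 1·sL + 1·sR = 7536/4901
mR = 0·sL + -1/2·sR = -60/169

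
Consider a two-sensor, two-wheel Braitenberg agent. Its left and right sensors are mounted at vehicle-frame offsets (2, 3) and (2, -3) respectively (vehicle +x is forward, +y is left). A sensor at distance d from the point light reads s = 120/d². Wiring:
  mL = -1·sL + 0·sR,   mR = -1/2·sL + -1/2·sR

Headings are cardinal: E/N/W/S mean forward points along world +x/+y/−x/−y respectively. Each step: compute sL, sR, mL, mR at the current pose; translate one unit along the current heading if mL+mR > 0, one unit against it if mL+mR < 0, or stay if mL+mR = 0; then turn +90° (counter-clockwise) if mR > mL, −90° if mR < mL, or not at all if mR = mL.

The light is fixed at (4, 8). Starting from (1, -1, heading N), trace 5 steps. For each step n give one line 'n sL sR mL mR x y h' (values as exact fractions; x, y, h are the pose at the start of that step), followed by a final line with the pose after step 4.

n=0: pose=(1,-1,N); sL=24/17, sR=120/49; mL=-24/17, mR=-1608/833; mL+mR=-2784/833 → advance -1; mR−mL=-432/833 → turn -1·90°
n=1: pose=(1,-2,E); sL=12/5, sR=12/17; mL=-12/5, mR=-132/85; mL+mR=-336/85 → advance -1; mR−mL=72/85 → turn +1·90°
n=2: pose=(0,-2,N); sL=120/113, sR=24/13; mL=-120/113, mR=-2136/1469; mL+mR=-3696/1469 → advance -1; mR−mL=-576/1469 → turn -1·90°
n=3: pose=(0,-3,E); sL=30/17, sR=3/5; mL=-30/17, mR=-201/170; mL+mR=-501/170 → advance -1; mR−mL=99/170 → turn +1·90°
n=4: pose=(-1,-3,N); sL=24/29, sR=24/17; mL=-24/29, mR=-552/493; mL+mR=-960/493 → advance -1; mR−mL=-144/493 → turn -1·90°

0 24/17 120/49 -24/17 -1608/833 1 -1 N
1 12/5 12/17 -12/5 -132/85 1 -2 E
2 120/113 24/13 -120/113 -2136/1469 0 -2 N
3 30/17 3/5 -30/17 -201/170 0 -3 E
4 24/29 24/17 -24/29 -552/493 -1 -3 N
final -1 -4 E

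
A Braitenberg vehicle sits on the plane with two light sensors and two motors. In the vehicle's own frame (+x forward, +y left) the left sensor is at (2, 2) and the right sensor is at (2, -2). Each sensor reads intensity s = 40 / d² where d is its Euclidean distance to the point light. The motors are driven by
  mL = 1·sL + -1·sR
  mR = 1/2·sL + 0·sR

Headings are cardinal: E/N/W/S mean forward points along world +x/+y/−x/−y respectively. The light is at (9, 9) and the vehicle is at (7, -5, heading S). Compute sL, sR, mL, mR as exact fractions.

5/32 5/34 5/544 5/64

left sensor world pos  = (9, -7); dL² = 256
right sensor world pos = (5, -7); dR² = 272
sL = 40/256 = 5/32
sR = 40/272 = 5/34
mL = 1·sL + -1·sR = 5/544
mR = 1/2·sL + 0·sR = 5/64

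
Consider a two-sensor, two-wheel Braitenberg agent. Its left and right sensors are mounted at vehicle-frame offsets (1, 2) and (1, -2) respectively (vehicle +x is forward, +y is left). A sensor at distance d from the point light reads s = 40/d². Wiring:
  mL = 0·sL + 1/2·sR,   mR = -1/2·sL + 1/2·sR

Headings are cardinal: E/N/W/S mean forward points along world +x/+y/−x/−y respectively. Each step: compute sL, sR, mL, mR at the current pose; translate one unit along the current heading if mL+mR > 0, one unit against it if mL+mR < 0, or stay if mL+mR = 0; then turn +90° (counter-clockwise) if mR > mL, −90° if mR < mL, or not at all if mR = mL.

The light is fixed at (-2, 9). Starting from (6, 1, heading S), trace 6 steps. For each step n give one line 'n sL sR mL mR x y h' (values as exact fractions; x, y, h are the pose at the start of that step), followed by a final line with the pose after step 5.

0 40/181 40/117 20/117 1280/21177 6 1 S
1 4/17 20/49 10/49 72/833 6 0 W
2 40/89 8/29 4/29 -224/2581 5 0 N
3 2/5 10/41 5/41 -16/205 5 1 E
4 40/181 40/117 20/117 1280/21177 6 1 S
5 4/17 20/49 10/49 72/833 6 0 W
final 5 0 N

n=0: pose=(6,1,S); sL=40/181, sR=40/117; mL=20/117, mR=1280/21177; mL+mR=4900/21177 → advance +1; mR−mL=-20/181 → turn -1·90°
n=1: pose=(6,0,W); sL=4/17, sR=20/49; mL=10/49, mR=72/833; mL+mR=242/833 → advance +1; mR−mL=-2/17 → turn -1·90°
n=2: pose=(5,0,N); sL=40/89, sR=8/29; mL=4/29, mR=-224/2581; mL+mR=132/2581 → advance +1; mR−mL=-20/89 → turn -1·90°
n=3: pose=(5,1,E); sL=2/5, sR=10/41; mL=5/41, mR=-16/205; mL+mR=9/205 → advance +1; mR−mL=-1/5 → turn -1·90°
n=4: pose=(6,1,S); sL=40/181, sR=40/117; mL=20/117, mR=1280/21177; mL+mR=4900/21177 → advance +1; mR−mL=-20/181 → turn -1·90°
n=5: pose=(6,0,W); sL=4/17, sR=20/49; mL=10/49, mR=72/833; mL+mR=242/833 → advance +1; mR−mL=-2/17 → turn -1·90°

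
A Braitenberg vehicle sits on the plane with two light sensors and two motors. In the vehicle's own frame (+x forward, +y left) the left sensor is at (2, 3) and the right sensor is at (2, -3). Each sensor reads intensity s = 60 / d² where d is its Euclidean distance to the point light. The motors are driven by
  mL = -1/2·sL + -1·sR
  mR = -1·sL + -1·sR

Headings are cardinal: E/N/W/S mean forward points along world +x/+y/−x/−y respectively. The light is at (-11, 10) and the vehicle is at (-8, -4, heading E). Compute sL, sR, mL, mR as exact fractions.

left sensor world pos  = (-6, -1); dL² = 146
right sensor world pos = (-6, -7); dR² = 314
sL = 60/146 = 30/73
sR = 60/314 = 30/157
mL = -1/2·sL + -1·sR = -4545/11461
mR = -1·sL + -1·sR = -6900/11461

30/73 30/157 -4545/11461 -6900/11461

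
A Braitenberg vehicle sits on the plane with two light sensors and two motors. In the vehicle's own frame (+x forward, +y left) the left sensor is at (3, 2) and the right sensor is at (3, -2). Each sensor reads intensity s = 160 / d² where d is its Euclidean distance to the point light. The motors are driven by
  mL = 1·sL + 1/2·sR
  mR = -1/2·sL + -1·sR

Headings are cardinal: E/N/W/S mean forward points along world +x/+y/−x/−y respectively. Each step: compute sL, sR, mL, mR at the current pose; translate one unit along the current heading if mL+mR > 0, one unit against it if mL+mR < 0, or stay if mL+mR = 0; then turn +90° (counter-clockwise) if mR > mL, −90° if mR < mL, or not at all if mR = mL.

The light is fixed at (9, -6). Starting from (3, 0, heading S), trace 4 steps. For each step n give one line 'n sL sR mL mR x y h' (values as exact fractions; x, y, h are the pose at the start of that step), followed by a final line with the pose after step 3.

0 32/5 160/73 2736/365 -1968/365 3 0 S
1 16/9 16/13 280/117 -248/117 3 -1 W
2 32/29 160/89 5168/2581 -6064/2581 2 -1 N
3 40/13 8 92/13 -124/13 2 -2 E
final 1 -2 S

n=0: pose=(3,0,S); sL=32/5, sR=160/73; mL=2736/365, mR=-1968/365; mL+mR=768/365 → advance +1; mR−mL=-4704/365 → turn -1·90°
n=1: pose=(3,-1,W); sL=16/9, sR=16/13; mL=280/117, mR=-248/117; mL+mR=32/117 → advance +1; mR−mL=-176/39 → turn -1·90°
n=2: pose=(2,-1,N); sL=32/29, sR=160/89; mL=5168/2581, mR=-6064/2581; mL+mR=-896/2581 → advance -1; mR−mL=-11232/2581 → turn -1·90°
n=3: pose=(2,-2,E); sL=40/13, sR=8; mL=92/13, mR=-124/13; mL+mR=-32/13 → advance -1; mR−mL=-216/13 → turn -1·90°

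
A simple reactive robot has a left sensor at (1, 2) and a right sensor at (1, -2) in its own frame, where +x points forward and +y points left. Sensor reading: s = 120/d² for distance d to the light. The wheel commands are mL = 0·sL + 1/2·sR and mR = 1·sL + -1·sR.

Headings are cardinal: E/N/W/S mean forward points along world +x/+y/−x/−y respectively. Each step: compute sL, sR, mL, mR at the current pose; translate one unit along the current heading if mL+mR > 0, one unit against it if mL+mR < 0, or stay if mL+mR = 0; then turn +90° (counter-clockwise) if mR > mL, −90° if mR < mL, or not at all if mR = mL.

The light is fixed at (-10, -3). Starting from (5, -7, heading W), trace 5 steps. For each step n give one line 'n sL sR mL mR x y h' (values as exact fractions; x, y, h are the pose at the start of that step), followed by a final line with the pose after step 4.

0 15/29 3/5 3/10 -12/145 5 -7 W
1 40/51 24/53 12/53 896/2703 4 -7 N
2 60/97 12/17 6/17 -144/1649 4 -6 W
3 24/25 120/229 60/229 2496/5725 3 -6 N
4 3/4 5/6 5/12 -1/12 3 -5 W
final 2 -5 N

n=0: pose=(5,-7,W); sL=15/29, sR=3/5; mL=3/10, mR=-12/145; mL+mR=63/290 → advance +1; mR−mL=-111/290 → turn -1·90°
n=1: pose=(4,-7,N); sL=40/51, sR=24/53; mL=12/53, mR=896/2703; mL+mR=1508/2703 → advance +1; mR−mL=284/2703 → turn +1·90°
n=2: pose=(4,-6,W); sL=60/97, sR=12/17; mL=6/17, mR=-144/1649; mL+mR=438/1649 → advance +1; mR−mL=-726/1649 → turn -1·90°
n=3: pose=(3,-6,N); sL=24/25, sR=120/229; mL=60/229, mR=2496/5725; mL+mR=3996/5725 → advance +1; mR−mL=996/5725 → turn +1·90°
n=4: pose=(3,-5,W); sL=3/4, sR=5/6; mL=5/12, mR=-1/12; mL+mR=1/3 → advance +1; mR−mL=-1/2 → turn -1·90°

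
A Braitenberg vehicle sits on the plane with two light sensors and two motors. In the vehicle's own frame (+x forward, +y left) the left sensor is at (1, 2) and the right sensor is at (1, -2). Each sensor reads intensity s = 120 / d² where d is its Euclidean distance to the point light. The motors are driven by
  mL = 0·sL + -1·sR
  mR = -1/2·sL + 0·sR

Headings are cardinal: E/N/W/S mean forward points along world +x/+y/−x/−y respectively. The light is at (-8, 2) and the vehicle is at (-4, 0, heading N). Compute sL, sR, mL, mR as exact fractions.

left sensor world pos  = (-6, 1); dL² = 5
right sensor world pos = (-2, 1); dR² = 37
sL = 120/5 = 24
sR = 120/37 = 120/37
mL = 0·sL + -1·sR = -120/37
mR = -1/2·sL + 0·sR = -12

24 120/37 -120/37 -12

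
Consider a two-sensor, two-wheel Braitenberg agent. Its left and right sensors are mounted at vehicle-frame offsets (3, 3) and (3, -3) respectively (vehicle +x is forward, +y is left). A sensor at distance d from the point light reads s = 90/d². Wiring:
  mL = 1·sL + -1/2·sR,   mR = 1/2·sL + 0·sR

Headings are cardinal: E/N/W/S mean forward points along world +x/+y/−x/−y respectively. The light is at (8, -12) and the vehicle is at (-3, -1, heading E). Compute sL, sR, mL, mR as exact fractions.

9/26 45/64 -9/1664 9/52

left sensor world pos  = (0, 2); dL² = 260
right sensor world pos = (0, -4); dR² = 128
sL = 90/260 = 9/26
sR = 90/128 = 45/64
mL = 1·sL + -1/2·sR = -9/1664
mR = 1/2·sL + 0·sR = 9/52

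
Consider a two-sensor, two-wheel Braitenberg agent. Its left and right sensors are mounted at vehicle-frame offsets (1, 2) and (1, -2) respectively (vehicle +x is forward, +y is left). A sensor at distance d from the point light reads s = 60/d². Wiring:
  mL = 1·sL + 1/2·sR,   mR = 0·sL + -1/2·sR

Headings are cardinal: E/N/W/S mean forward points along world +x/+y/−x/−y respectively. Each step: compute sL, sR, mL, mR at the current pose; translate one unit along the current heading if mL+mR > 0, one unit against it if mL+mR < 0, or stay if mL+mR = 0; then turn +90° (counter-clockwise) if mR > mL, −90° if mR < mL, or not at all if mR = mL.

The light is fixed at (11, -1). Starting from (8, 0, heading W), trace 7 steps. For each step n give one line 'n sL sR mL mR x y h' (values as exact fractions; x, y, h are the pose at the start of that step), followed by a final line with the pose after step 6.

n=0: pose=(8,0,W); sL=60/17, sR=12/5; mL=402/85, mR=-6/5; mL+mR=60/17 → advance +1; mR−mL=-504/85 → turn -1·90°
n=1: pose=(7,0,N); sL=3/2, sR=15/2; mL=21/4, mR=-15/4; mL+mR=3/2 → advance +1; mR−mL=-9 → turn -1·90°
n=2: pose=(7,1,E); sL=12/5, sR=20/3; mL=86/15, mR=-10/3; mL+mR=12/5 → advance +1; mR−mL=-136/15 → turn -1·90°
n=3: pose=(8,1,S); sL=30, sR=30/13; mL=405/13, mR=-15/13; mL+mR=30 → advance +1; mR−mL=-420/13 → turn -1·90°
n=4: pose=(8,0,W); sL=60/17, sR=12/5; mL=402/85, mR=-6/5; mL+mR=60/17 → advance +1; mR−mL=-504/85 → turn -1·90°
n=5: pose=(7,0,N); sL=3/2, sR=15/2; mL=21/4, mR=-15/4; mL+mR=3/2 → advance +1; mR−mL=-9 → turn -1·90°
n=6: pose=(7,1,E); sL=12/5, sR=20/3; mL=86/15, mR=-10/3; mL+mR=12/5 → advance +1; mR−mL=-136/15 → turn -1·90°

0 60/17 12/5 402/85 -6/5 8 0 W
1 3/2 15/2 21/4 -15/4 7 0 N
2 12/5 20/3 86/15 -10/3 7 1 E
3 30 30/13 405/13 -15/13 8 1 S
4 60/17 12/5 402/85 -6/5 8 0 W
5 3/2 15/2 21/4 -15/4 7 0 N
6 12/5 20/3 86/15 -10/3 7 1 E
final 8 1 S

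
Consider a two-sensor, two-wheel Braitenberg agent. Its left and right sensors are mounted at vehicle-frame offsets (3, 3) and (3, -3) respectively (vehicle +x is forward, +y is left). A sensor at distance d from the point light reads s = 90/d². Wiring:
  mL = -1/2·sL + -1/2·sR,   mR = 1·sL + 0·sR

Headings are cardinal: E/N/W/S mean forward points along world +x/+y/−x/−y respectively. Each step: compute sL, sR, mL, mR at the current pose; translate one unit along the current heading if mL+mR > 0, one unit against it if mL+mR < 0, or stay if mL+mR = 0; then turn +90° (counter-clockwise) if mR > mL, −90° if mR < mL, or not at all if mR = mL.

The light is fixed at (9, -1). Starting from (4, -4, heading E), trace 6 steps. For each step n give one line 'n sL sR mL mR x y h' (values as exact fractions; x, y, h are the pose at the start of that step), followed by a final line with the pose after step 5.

n=0: pose=(4,-4,E); sL=45/2, sR=9/4; mL=-99/8, mR=45/2; mL+mR=81/8 → advance +1; mR−mL=279/8 → turn +1·90°
n=1: pose=(5,-4,N); sL=90/49, sR=90; mL=-2250/49, mR=90/49; mL+mR=-2160/49 → advance -1; mR−mL=2340/49 → turn +1·90°
n=2: pose=(5,-5,W); sL=45/49, sR=9/5; mL=-333/245, mR=45/49; mL+mR=-108/245 → advance -1; mR−mL=558/245 → turn +1·90°
n=3: pose=(6,-5,S); sL=90/49, sR=18/17; mL=-1206/833, mR=90/49; mL+mR=324/833 → advance +1; mR−mL=2736/833 → turn +1·90°
n=4: pose=(6,-6,E); sL=45/2, sR=45/32; mL=-765/64, mR=45/2; mL+mR=675/64 → advance +1; mR−mL=2205/64 → turn +1·90°
n=5: pose=(7,-6,N); sL=90/29, sR=18; mL=-306/29, mR=90/29; mL+mR=-216/29 → advance -1; mR−mL=396/29 → turn +1·90°

0 45/2 9/4 -99/8 45/2 4 -4 E
1 90/49 90 -2250/49 90/49 5 -4 N
2 45/49 9/5 -333/245 45/49 5 -5 W
3 90/49 18/17 -1206/833 90/49 6 -5 S
4 45/2 45/32 -765/64 45/2 6 -6 E
5 90/29 18 -306/29 90/29 7 -6 N
final 7 -7 W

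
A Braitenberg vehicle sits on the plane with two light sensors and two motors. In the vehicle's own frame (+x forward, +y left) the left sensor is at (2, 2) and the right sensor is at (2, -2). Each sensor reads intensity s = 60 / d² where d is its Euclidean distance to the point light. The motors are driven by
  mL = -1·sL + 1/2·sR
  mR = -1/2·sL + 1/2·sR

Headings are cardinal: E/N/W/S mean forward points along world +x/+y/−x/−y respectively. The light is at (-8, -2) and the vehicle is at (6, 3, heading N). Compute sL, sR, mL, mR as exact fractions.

left sensor world pos  = (4, 5); dL² = 193
right sensor world pos = (8, 5); dR² = 305
sL = 60/193 = 60/193
sR = 60/305 = 12/61
mL = -1·sL + 1/2·sR = -2502/11773
mR = -1/2·sL + 1/2·sR = -672/11773

60/193 12/61 -2502/11773 -672/11773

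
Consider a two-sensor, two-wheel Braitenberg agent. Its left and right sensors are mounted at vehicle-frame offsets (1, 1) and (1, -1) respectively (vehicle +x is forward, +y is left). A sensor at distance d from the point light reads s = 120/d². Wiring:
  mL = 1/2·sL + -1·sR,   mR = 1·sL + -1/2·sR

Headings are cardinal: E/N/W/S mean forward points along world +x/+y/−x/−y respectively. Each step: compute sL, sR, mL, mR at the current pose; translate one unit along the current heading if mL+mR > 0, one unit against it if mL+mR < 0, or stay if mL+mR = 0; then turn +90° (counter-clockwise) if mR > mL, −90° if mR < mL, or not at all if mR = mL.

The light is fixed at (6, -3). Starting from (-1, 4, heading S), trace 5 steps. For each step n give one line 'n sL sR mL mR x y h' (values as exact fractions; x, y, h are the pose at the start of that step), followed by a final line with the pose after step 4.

0 5/3 6/5 -11/30 16/15 -1 4 S
1 24/17 120/61 -1308/1037 444/1037 -1 3 E
2 12/13 60/49 -486/637 198/637 -2 3 N
3 120/97 40/39 -1540/3783 2740/3783 -2 2 W
4 3/2 30/29 -33/116 57/58 -3 2 S
final -3 1 E

n=0: pose=(-1,4,S); sL=5/3, sR=6/5; mL=-11/30, mR=16/15; mL+mR=7/10 → advance +1; mR−mL=43/30 → turn +1·90°
n=1: pose=(-1,3,E); sL=24/17, sR=120/61; mL=-1308/1037, mR=444/1037; mL+mR=-864/1037 → advance -1; mR−mL=1752/1037 → turn +1·90°
n=2: pose=(-2,3,N); sL=12/13, sR=60/49; mL=-486/637, mR=198/637; mL+mR=-288/637 → advance -1; mR−mL=684/637 → turn +1·90°
n=3: pose=(-2,2,W); sL=120/97, sR=40/39; mL=-1540/3783, mR=2740/3783; mL+mR=400/1261 → advance +1; mR−mL=4280/3783 → turn +1·90°
n=4: pose=(-3,2,S); sL=3/2, sR=30/29; mL=-33/116, mR=57/58; mL+mR=81/116 → advance +1; mR−mL=147/116 → turn +1·90°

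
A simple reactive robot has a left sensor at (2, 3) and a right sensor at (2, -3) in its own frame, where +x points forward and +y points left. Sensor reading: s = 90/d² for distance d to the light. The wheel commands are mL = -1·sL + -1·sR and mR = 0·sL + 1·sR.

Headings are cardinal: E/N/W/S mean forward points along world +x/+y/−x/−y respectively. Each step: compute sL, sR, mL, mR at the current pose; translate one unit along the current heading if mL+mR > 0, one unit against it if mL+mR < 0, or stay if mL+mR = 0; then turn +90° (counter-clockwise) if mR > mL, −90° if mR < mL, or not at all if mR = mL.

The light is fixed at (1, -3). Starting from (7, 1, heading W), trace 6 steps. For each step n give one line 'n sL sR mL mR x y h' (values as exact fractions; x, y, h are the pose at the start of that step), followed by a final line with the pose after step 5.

0 90/17 18/13 -1476/221 18/13 7 1 W
1 45/52 9/2 -279/52 9/2 8 1 S
2 18/29 18/17 -828/493 18/17 8 2 E
3 45/29 9/13 -846/377 9/13 7 2 N
4 90/17 18/13 -1476/221 18/13 7 1 W
5 45/52 9/2 -279/52 9/2 8 1 S
final 8 2 E

n=0: pose=(7,1,W); sL=90/17, sR=18/13; mL=-1476/221, mR=18/13; mL+mR=-90/17 → advance -1; mR−mL=1782/221 → turn +1·90°
n=1: pose=(8,1,S); sL=45/52, sR=9/2; mL=-279/52, mR=9/2; mL+mR=-45/52 → advance -1; mR−mL=513/52 → turn +1·90°
n=2: pose=(8,2,E); sL=18/29, sR=18/17; mL=-828/493, mR=18/17; mL+mR=-18/29 → advance -1; mR−mL=1350/493 → turn +1·90°
n=3: pose=(7,2,N); sL=45/29, sR=9/13; mL=-846/377, mR=9/13; mL+mR=-45/29 → advance -1; mR−mL=1107/377 → turn +1·90°
n=4: pose=(7,1,W); sL=90/17, sR=18/13; mL=-1476/221, mR=18/13; mL+mR=-90/17 → advance -1; mR−mL=1782/221 → turn +1·90°
n=5: pose=(8,1,S); sL=45/52, sR=9/2; mL=-279/52, mR=9/2; mL+mR=-45/52 → advance -1; mR−mL=513/52 → turn +1·90°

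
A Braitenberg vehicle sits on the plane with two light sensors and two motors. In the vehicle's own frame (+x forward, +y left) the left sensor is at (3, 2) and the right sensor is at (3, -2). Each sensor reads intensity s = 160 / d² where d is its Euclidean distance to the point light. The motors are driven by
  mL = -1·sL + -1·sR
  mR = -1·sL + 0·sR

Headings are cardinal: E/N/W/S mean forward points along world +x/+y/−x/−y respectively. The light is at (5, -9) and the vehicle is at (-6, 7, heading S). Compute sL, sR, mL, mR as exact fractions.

left sensor world pos  = (-4, 4); dL² = 250
right sensor world pos = (-8, 4); dR² = 338
sL = 160/250 = 16/25
sR = 160/338 = 80/169
mL = -1·sL + -1·sR = -4704/4225
mR = -1·sL + 0·sR = -16/25

16/25 80/169 -4704/4225 -16/25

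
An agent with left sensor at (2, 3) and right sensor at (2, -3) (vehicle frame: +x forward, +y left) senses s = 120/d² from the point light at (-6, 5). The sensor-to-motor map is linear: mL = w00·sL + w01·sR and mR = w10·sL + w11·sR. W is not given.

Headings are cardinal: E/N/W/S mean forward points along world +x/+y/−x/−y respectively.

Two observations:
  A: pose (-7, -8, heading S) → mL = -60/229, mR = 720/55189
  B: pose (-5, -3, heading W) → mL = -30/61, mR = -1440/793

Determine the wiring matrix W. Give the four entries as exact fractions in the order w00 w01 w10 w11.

-1/2 0 1/2 -1/2

obs A: pose=(-7,-8,S) → sL=120/229, sR=120/241, mL=-60/229, mR=720/55189
obs B: pose=(-5,-3,W) → sL=60/61, sR=60/13, mL=-30/61, mR=-1440/793
sensor matrix S = [[120/229, 120/241], [60/61, 60/13]]; det S = 84412800/43764877
solve [mL_A; mL_B] = S·[w00; w01] and [mR_A; mR_B] = S·[w10; w11]:
  w00 = -1/2, w01 = 0, w10 = 1/2, w11 = -1/2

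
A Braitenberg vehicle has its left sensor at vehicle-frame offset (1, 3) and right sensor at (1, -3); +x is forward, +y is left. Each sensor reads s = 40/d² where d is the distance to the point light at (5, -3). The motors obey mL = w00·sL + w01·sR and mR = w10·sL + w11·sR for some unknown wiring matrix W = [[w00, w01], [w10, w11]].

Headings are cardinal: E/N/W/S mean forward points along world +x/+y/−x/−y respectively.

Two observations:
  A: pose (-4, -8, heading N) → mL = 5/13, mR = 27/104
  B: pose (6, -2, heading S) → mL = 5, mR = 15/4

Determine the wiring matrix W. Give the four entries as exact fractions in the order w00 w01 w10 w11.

obs A: pose=(-4,-8,N) → sL=1/4, sR=10/13, mL=5/13, mR=27/104
obs B: pose=(6,-2,S) → sL=5/2, sR=10, mL=5, mR=15/4
sensor matrix S = [[1/4, 10/13], [5/2, 10]]; det S = 15/26
solve [mL_A; mL_B] = S·[w00; w01] and [mR_A; mR_B] = S·[w10; w11]:
  w00 = 0, w01 = 1/2, w10 = -1/2, w11 = 1/2

0 1/2 -1/2 1/2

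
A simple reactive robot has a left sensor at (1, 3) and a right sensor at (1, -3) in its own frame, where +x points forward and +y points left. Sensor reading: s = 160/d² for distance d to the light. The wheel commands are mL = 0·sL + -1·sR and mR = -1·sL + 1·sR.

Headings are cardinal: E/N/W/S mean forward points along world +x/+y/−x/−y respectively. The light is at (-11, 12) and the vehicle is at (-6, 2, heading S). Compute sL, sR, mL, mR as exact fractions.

left sensor world pos  = (-3, 1); dL² = 185
right sensor world pos = (-9, 1); dR² = 125
sL = 160/185 = 32/37
sR = 160/125 = 32/25
mL = 0·sL + -1·sR = -32/25
mR = -1·sL + 1·sR = 384/925

32/37 32/25 -32/25 384/925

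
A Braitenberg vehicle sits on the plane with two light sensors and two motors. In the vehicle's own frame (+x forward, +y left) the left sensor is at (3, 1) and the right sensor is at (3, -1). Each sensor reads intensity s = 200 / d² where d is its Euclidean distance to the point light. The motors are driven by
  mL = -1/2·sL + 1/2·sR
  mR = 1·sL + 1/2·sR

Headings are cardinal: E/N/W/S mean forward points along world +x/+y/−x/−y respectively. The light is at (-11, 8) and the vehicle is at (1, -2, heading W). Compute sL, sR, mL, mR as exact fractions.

left sensor world pos  = (-2, -3); dL² = 202
right sensor world pos = (-2, -1); dR² = 162
sL = 200/202 = 100/101
sR = 200/162 = 100/81
mL = -1/2·sL + 1/2·sR = 1000/8181
mR = 1·sL + 1/2·sR = 13150/8181

100/101 100/81 1000/8181 13150/8181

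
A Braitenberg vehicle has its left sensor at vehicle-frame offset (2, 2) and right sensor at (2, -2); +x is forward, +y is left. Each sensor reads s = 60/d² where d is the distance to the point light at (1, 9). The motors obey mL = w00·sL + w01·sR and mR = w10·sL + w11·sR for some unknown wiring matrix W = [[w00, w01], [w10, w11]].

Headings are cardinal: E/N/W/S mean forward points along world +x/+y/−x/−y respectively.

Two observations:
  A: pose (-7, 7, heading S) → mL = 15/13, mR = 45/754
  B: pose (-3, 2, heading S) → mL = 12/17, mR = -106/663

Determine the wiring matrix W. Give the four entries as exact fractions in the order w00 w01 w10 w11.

obs A: pose=(-7,7,S) → sL=15/13, sR=15/29, mL=15/13, mR=45/754
obs B: pose=(-3,2,S) → sL=12/17, sR=20/39, mL=12/17, mR=-106/663
sensor matrix S = [[15/13, 15/29], [12/17, 20/39]]; det S = 18880/83317
solve [mL_A; mL_B] = S·[w00; w01] and [mR_A; mR_B] = S·[w10; w11]:
  w00 = 1, w01 = 0, w10 = 1/2, w11 = -1

1 0 1/2 -1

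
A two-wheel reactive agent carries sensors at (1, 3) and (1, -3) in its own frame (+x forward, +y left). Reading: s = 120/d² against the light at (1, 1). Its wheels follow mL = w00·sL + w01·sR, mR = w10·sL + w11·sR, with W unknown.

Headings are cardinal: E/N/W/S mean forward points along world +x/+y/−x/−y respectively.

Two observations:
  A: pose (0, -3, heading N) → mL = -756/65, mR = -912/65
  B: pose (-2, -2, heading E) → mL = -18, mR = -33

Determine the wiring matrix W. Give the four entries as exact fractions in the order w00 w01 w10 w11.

-1/2 -1 -1 -1

obs A: pose=(0,-3,N) → sL=24/5, sR=120/13, mL=-756/65, mR=-912/65
obs B: pose=(-2,-2,E) → sL=30, sR=3, mL=-18, mR=-33
sensor matrix S = [[24/5, 120/13], [30, 3]]; det S = -17064/65
solve [mL_A; mL_B] = S·[w00; w01] and [mR_A; mR_B] = S·[w10; w11]:
  w00 = -1/2, w01 = -1, w10 = -1, w11 = -1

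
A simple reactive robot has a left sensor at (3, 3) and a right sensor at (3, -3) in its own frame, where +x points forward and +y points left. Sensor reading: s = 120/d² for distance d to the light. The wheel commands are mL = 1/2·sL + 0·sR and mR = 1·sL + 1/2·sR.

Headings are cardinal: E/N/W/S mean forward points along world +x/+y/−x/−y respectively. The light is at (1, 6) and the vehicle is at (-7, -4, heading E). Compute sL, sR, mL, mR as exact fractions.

60/37 60/97 30/37 6930/3589

left sensor world pos  = (-4, -1); dL² = 74
right sensor world pos = (-4, -7); dR² = 194
sL = 120/74 = 60/37
sR = 120/194 = 60/97
mL = 1/2·sL + 0·sR = 30/37
mR = 1·sL + 1/2·sR = 6930/3589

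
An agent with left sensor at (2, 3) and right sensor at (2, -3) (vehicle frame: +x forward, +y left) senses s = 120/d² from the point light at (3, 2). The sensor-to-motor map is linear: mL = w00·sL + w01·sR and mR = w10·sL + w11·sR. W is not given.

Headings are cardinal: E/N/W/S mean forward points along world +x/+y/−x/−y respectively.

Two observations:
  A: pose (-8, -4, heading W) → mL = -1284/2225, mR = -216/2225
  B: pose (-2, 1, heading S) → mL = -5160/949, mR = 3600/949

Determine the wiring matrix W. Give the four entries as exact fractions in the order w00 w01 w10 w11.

obs A: pose=(-8,-4,W) → sL=12/25, sR=60/89, mL=-1284/2225, mR=-216/2225
obs B: pose=(-2,1,S) → sL=120/13, sR=120/73, mL=-5160/949, mR=3600/949
sensor matrix S = [[12/25, 60/89], [120/13, 120/73]]; det S = -2294784/422305
solve [mL_A; mL_B] = S·[w00; w01] and [mR_A; mR_B] = S·[w10; w11]:
  w00 = -1/2, w01 = -1/2, w10 = 1/2, w11 = -1/2

-1/2 -1/2 1/2 -1/2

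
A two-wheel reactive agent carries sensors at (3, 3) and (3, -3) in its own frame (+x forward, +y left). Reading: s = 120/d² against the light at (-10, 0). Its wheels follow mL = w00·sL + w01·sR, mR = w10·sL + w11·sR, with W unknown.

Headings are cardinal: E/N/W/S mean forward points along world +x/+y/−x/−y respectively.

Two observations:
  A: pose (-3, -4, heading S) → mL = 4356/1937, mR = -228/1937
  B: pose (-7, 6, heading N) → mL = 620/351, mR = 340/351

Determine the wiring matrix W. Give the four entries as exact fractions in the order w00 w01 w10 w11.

obs A: pose=(-3,-4,S) → sL=120/149, sR=24/13, mL=4356/1937, mR=-228/1937
obs B: pose=(-7,6,N) → sL=40/27, sR=40/39, mL=620/351, mR=340/351
sensor matrix S = [[120/149, 24/13], [40/27, 40/39]]; det S = -2560/1341
solve [mL_A; mL_B] = S·[w00; w01] and [mR_A; mR_B] = S·[w10; w11]:
  w00 = 1/2, w01 = 1, w10 = 1, w11 = -1/2

1/2 1 1 -1/2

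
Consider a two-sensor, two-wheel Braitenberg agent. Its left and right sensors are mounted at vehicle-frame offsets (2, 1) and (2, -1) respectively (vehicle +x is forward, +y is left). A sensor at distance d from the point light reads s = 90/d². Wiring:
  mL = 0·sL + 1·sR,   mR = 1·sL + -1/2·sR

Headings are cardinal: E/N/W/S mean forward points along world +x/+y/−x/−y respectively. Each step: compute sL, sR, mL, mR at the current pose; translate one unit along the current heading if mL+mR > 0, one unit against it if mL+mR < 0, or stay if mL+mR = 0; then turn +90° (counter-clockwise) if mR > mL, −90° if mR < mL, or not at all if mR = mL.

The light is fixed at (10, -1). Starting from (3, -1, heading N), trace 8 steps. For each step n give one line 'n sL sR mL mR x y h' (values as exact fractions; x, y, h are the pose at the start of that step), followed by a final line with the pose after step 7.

0 45/34 9/4 9/4 27/136 3 -1 N
1 90/29 18/5 18/5 189/145 3 0 E
2 45/13 9/5 9/5 333/130 4 0 S
3 90/17 90/17 90/17 45/17 4 -1 E
4 9/2 9/4 9/4 27/8 5 -1 S
5 10 90/13 90/13 85/13 5 -2 E
6 5 45/17 45/17 125/34 6 -2 S
7 18 90/13 90/13 189/13 6 -3 E
final 7 -3 N

n=0: pose=(3,-1,N); sL=45/34, sR=9/4; mL=9/4, mR=27/136; mL+mR=333/136 → advance +1; mR−mL=-279/136 → turn -1·90°
n=1: pose=(3,0,E); sL=90/29, sR=18/5; mL=18/5, mR=189/145; mL+mR=711/145 → advance +1; mR−mL=-333/145 → turn -1·90°
n=2: pose=(4,0,S); sL=45/13, sR=9/5; mL=9/5, mR=333/130; mL+mR=567/130 → advance +1; mR−mL=99/130 → turn +1·90°
n=3: pose=(4,-1,E); sL=90/17, sR=90/17; mL=90/17, mR=45/17; mL+mR=135/17 → advance +1; mR−mL=-45/17 → turn -1·90°
n=4: pose=(5,-1,S); sL=9/2, sR=9/4; mL=9/4, mR=27/8; mL+mR=45/8 → advance +1; mR−mL=9/8 → turn +1·90°
n=5: pose=(5,-2,E); sL=10, sR=90/13; mL=90/13, mR=85/13; mL+mR=175/13 → advance +1; mR−mL=-5/13 → turn -1·90°
n=6: pose=(6,-2,S); sL=5, sR=45/17; mL=45/17, mR=125/34; mL+mR=215/34 → advance +1; mR−mL=35/34 → turn +1·90°
n=7: pose=(6,-3,E); sL=18, sR=90/13; mL=90/13, mR=189/13; mL+mR=279/13 → advance +1; mR−mL=99/13 → turn +1·90°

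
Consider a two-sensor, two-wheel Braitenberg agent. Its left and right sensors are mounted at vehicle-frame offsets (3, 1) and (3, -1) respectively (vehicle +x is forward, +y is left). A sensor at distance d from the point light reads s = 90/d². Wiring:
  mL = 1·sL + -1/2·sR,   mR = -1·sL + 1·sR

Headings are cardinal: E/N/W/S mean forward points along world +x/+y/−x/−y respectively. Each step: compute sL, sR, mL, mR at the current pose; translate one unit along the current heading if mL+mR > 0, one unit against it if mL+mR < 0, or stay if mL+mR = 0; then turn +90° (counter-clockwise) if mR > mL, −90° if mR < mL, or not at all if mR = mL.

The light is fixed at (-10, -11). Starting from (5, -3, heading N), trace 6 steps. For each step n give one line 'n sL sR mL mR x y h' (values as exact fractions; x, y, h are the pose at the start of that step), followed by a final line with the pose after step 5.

n=0: pose=(5,-3,N); sL=90/317, sR=90/377; mL=19665/119509, mR=-5400/119509; mL+mR=45/377 → advance +1; mR−mL=-25065/119509 → turn -1·90°
n=1: pose=(5,-2,E); sL=45/212, sR=45/194; mL=495/5141, mR=405/20564; mL+mR=45/388 → advance +1; mR−mL=-1575/20564 → turn -1·90°
n=2: pose=(6,-2,S); sL=18/65, sR=10/29; mL=197/1885, mR=128/1885; mL+mR=5/29 → advance +1; mR−mL=-69/1885 → turn -1·90°
n=3: pose=(6,-3,W); sL=45/109, sR=9/25; mL=1269/5450, mR=-144/2725; mL+mR=9/50 → advance +1; mR−mL=-1557/5450 → turn -1·90°
n=4: pose=(5,-3,N); sL=90/317, sR=90/377; mL=19665/119509, mR=-5400/119509; mL+mR=45/377 → advance +1; mR−mL=-25065/119509 → turn -1·90°
n=5: pose=(5,-2,E); sL=45/212, sR=45/194; mL=495/5141, mR=405/20564; mL+mR=45/388 → advance +1; mR−mL=-1575/20564 → turn -1·90°

0 90/317 90/377 19665/119509 -5400/119509 5 -3 N
1 45/212 45/194 495/5141 405/20564 5 -2 E
2 18/65 10/29 197/1885 128/1885 6 -2 S
3 45/109 9/25 1269/5450 -144/2725 6 -3 W
4 90/317 90/377 19665/119509 -5400/119509 5 -3 N
5 45/212 45/194 495/5141 405/20564 5 -2 E
final 6 -2 S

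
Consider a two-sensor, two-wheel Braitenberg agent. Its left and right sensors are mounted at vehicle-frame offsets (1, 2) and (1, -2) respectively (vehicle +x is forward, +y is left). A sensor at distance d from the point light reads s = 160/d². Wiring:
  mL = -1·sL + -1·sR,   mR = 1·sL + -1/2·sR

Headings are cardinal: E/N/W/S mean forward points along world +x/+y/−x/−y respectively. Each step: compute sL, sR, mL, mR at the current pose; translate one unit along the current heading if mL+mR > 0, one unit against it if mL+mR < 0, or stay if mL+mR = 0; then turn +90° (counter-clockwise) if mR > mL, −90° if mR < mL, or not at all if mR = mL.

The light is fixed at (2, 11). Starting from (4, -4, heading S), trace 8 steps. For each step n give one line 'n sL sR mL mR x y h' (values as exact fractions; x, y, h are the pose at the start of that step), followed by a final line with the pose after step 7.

0 10/17 5/8 -165/136 75/272 4 -4 S
1 160/153 32/53 -13376/8109 6032/8109 4 -3 E
2 16/17 80/89 -2784/1513 744/1513 3 -3 N
3 160/289 160/169 -73280/48841 3920/48841 3 -4 W
4 10/17 5/8 -165/136 75/272 4 -4 S
5 160/153 32/53 -13376/8109 6032/8109 4 -3 E
6 16/17 80/89 -2784/1513 744/1513 3 -3 N
7 160/289 160/169 -73280/48841 3920/48841 3 -4 W
final 4 -4 S

n=0: pose=(4,-4,S); sL=10/17, sR=5/8; mL=-165/136, mR=75/272; mL+mR=-15/16 → advance -1; mR−mL=405/272 → turn +1·90°
n=1: pose=(4,-3,E); sL=160/153, sR=32/53; mL=-13376/8109, mR=6032/8109; mL+mR=-48/53 → advance -1; mR−mL=19408/8109 → turn +1·90°
n=2: pose=(3,-3,N); sL=16/17, sR=80/89; mL=-2784/1513, mR=744/1513; mL+mR=-120/89 → advance -1; mR−mL=3528/1513 → turn +1·90°
n=3: pose=(3,-4,W); sL=160/289, sR=160/169; mL=-73280/48841, mR=3920/48841; mL+mR=-240/169 → advance -1; mR−mL=77200/48841 → turn +1·90°
n=4: pose=(4,-4,S); sL=10/17, sR=5/8; mL=-165/136, mR=75/272; mL+mR=-15/16 → advance -1; mR−mL=405/272 → turn +1·90°
n=5: pose=(4,-3,E); sL=160/153, sR=32/53; mL=-13376/8109, mR=6032/8109; mL+mR=-48/53 → advance -1; mR−mL=19408/8109 → turn +1·90°
n=6: pose=(3,-3,N); sL=16/17, sR=80/89; mL=-2784/1513, mR=744/1513; mL+mR=-120/89 → advance -1; mR−mL=3528/1513 → turn +1·90°
n=7: pose=(3,-4,W); sL=160/289, sR=160/169; mL=-73280/48841, mR=3920/48841; mL+mR=-240/169 → advance -1; mR−mL=77200/48841 → turn +1·90°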